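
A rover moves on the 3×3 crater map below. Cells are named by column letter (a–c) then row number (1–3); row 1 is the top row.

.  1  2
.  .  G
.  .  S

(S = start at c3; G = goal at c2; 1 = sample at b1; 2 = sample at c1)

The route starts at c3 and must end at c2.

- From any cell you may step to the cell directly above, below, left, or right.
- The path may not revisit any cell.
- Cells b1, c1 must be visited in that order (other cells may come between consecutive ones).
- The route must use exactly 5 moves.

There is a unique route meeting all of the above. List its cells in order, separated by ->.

c3 -> b3 -> b2 -> b1 -> c1 -> c2

The waypoints must appear in the order b1, c1, with no cell reused.
Route from c3: left 1 to b3, up 2 to b1, right 1 to c1, down 1 to c2 — 5 moves in all.
Check: order respected (1 at step 3, 2 at step 4); 5 moves as required.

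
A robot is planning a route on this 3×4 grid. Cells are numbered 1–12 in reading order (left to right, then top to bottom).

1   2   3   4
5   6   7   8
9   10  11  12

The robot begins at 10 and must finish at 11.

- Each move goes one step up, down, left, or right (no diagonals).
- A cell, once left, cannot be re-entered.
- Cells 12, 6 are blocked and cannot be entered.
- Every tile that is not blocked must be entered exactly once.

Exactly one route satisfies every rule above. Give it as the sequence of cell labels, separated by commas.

10, 9, 5, 1, 2, 3, 4, 8, 7, 11

Need to visit all 10 open cells exactly once, starting at 10 and ending at 11.
Route from 10: left to 9, 2× up (reaching 1), 3× right (reaching 4), down to 8, left to 7, down to 11 — 9 moves in all.
Check: all 10 open cells covered.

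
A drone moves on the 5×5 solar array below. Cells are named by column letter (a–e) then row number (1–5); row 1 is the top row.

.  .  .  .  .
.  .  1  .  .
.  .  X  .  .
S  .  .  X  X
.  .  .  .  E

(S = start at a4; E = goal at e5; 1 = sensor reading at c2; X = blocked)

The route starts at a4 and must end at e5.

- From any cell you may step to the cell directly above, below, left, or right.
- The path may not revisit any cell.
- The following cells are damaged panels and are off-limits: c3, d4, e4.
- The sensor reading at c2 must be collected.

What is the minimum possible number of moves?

13

Any route passes through c2 somewhere between a4 and e5. Summing Manhattan distances along the two legs (a4 → c2 → e5) gives a lower bound of 4 + 5 = 9 moves.
That bound ignores the blocked cells. Measuring each leg by the fewest moves that actually steer around them (a4→c2: 4; c2→e5: 7) raises the lower bound to 11.
The shortest route satisfying every rule uses 13 moves: a4 → a3 → a2 → a1 → b1 → c1 → c2 → b2 → b3 → b4 → b5 → c5 → d5 → e5.
The no-revisit rule (legs can't share cells) pushes the minimum above the 11-move bound; an exhaustive check rules out every length from 11 to 12, leaving 13 as the minimum.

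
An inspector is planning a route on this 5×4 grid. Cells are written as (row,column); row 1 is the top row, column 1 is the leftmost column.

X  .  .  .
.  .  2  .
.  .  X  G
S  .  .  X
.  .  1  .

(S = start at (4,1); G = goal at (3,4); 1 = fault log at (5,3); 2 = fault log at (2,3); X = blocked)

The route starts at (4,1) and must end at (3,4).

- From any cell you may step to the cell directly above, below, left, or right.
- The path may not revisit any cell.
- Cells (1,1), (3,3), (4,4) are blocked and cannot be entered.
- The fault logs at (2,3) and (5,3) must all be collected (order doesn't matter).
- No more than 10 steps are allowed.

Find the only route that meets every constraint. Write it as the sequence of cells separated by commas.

(4,1), (5,1), (5,2), (5,3), (4,3), (4,2), (3,2), (2,2), (2,3), (2,4), (3,4)

The budget equals the shortest possible length, so every move has to be on a shortest route through the required cells.
Route from (4,1): down 1 to (5,1), right 2 to (5,3), up 1 to (4,3), left 1 to (4,2), up 2 to (2,2), right 2 to (2,4), down 1 to (3,4) — 10 moves in all.
Check: all required cells visited; 10 ≤ 10 moves.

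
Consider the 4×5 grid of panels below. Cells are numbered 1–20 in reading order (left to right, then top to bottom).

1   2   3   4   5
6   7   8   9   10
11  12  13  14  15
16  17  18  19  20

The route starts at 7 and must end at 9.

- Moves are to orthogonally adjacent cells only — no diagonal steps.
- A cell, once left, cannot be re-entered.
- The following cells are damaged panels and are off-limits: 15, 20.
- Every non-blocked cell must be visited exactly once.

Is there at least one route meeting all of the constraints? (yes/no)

no

Colour the cells like a checkerboard: each orthogonal step flips colour, so a Hamiltonian route alternates colours. Here there are 9 cells of one colour and 9 of the other, with start on the same colour as the goal — the counts and endpoints can't be arranged into an alternating sequence of length 18, so no Hamiltonian route exists.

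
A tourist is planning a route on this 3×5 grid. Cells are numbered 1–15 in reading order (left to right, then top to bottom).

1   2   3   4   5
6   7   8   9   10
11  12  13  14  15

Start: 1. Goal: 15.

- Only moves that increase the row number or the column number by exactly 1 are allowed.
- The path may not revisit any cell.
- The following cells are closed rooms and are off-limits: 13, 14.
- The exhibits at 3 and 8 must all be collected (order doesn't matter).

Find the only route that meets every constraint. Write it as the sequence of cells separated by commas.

Moves only go right or down, so the column and row indices never decrease.
Route from 1: 2× right (reaching 3), down to 8, 2× right (reaching 10), down to 15 — 6 moves in all.
Check: all required cells visited.

1, 2, 3, 8, 9, 10, 15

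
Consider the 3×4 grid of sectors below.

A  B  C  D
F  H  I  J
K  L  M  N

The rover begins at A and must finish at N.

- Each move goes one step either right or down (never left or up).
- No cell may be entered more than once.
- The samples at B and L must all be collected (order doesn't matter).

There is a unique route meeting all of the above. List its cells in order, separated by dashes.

Moves only go right or down, so the column and row indices never decrease.
Route from A: right 1 to B, down 2 to L, right 2 to N — 5 moves in all.
Check: all required cells visited.

A - B - H - L - M - N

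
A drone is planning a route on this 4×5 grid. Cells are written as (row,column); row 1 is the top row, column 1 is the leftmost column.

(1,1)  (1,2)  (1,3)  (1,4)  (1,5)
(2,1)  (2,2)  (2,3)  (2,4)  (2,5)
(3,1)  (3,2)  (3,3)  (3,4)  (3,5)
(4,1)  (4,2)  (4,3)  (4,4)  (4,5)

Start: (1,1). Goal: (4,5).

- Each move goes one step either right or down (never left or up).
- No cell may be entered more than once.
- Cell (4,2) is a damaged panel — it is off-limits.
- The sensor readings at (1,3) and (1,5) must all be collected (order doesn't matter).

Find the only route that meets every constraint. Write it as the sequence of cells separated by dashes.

Moves only go right or down, so the column and row indices never decrease.
Route from (1,1): 4× right (reaching (1,5)), 3× down (reaching (4,5)) — 7 moves in all.
Check: all required cells visited.

(1,1) - (1,2) - (1,3) - (1,4) - (1,5) - (2,5) - (3,5) - (4,5)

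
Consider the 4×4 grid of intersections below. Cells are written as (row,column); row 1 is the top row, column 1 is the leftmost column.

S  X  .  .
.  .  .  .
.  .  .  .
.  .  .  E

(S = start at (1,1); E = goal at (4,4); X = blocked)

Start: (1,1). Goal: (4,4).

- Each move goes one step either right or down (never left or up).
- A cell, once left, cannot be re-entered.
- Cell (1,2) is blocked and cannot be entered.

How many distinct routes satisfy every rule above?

10

A right/down-only route from (1,1) to (4,4) makes exactly 3 down-moves and 3 right-moves in some order.
With no other constraints that would be C(6,3) = 20 routes.
Subtract routes through each blocked cell (inclusion–exclusion for overlaps): − through (1,2): 10 → 10.
That gives 10 routes.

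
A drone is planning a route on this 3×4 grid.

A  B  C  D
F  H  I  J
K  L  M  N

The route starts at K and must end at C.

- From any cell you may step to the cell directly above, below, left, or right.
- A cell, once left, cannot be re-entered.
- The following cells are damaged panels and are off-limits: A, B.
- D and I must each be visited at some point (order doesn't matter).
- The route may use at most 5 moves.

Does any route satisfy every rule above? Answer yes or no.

no

Even ignoring the no-revisit rule, getting from K to C, taking the cheapest ordering K → I → D → C needs at least 3 + 2 + 1 = 6 moves (Manhattan distance per leg), which exceeds the 5-move limit.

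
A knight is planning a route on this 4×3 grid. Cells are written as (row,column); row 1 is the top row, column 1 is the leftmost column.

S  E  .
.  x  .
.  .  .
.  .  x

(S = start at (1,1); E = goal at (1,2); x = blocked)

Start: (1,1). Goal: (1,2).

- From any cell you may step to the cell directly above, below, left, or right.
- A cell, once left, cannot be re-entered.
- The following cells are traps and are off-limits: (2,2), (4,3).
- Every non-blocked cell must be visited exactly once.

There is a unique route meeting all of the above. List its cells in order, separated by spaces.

(1,1) (2,1) (3,1) (4,1) (4,2) (3,2) (3,3) (2,3) (1,3) (1,2)

Need to visit all 10 open cells exactly once, starting at (1,1) and ending at (1,2).
Route from (1,1): down 3 to (4,1), right 1 to (4,2), up 1 to (3,2), right 1 to (3,3), up 2 to (1,3), left 1 to (1,2) — 9 moves in all.
Check: all 10 open cells covered.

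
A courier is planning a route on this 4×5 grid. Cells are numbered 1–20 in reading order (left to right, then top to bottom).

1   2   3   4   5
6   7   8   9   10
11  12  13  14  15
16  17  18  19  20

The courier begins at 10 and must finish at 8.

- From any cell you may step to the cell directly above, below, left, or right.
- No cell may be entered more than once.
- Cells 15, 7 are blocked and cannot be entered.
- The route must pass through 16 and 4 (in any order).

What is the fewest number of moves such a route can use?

Any route passes through 16 and 4 in some order between 10 and 8. Summing Manhattan distances along each leg and taking the cheapest ordering (10 → 4 → 16 → 8) gives a lower bound of 2 + 6 + 4 = 12 moves.
A route of 12 moves achieves this: 10 → 5 → 4 → 9 → 14 → 19 → 18 → 17 → 16 → 11 → 12 → 13 → 8.
Since 12 matches the lower bound, it is optimal.

12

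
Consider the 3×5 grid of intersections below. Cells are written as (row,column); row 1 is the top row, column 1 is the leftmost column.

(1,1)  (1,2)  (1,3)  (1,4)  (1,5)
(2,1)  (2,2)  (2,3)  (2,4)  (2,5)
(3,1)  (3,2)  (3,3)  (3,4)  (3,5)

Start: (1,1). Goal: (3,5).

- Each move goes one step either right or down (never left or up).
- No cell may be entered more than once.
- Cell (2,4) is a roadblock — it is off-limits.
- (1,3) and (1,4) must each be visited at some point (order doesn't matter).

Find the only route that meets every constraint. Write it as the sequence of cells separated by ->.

(1,1) -> (1,2) -> (1,3) -> (1,4) -> (1,5) -> (2,5) -> (3,5)

Moves only go right or down, so the column and row indices never decrease.
Route from (1,1): 4× right (reaching (1,5)), 2× down (reaching (3,5)) — 6 moves in all.
Check: all required cells visited.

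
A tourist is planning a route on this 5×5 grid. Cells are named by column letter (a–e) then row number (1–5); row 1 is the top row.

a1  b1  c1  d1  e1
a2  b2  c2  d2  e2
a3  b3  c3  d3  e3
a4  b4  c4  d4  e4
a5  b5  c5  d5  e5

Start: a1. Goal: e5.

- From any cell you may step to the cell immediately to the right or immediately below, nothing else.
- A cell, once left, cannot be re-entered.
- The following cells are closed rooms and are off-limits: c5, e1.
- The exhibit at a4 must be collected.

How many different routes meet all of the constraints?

2

A right/down-only route from a1 to e5 makes exactly 4 down-moves and 4 right-moves in some order.
With no other constraints that would be C(8,4) = 70 routes.
Split at a4 and multiply the segment counts (each segment already excludes blocked cells): a1→a4: 1; a4→e5: 2; product = 2.
That gives 2 routes.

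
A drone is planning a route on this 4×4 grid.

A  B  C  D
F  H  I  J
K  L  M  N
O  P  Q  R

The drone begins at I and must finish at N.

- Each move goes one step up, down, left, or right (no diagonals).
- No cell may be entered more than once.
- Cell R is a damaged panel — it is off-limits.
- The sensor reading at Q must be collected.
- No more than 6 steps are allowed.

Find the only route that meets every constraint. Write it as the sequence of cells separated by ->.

The 6-move cap with required stops at Q leaves no slack for detours.
Route from I: left to H, 2× down (reaching P), right to Q, up to M, right to N — 6 moves in all.
Check: all required cells visited; 6 ≤ 6 moves.

I -> H -> L -> P -> Q -> M -> N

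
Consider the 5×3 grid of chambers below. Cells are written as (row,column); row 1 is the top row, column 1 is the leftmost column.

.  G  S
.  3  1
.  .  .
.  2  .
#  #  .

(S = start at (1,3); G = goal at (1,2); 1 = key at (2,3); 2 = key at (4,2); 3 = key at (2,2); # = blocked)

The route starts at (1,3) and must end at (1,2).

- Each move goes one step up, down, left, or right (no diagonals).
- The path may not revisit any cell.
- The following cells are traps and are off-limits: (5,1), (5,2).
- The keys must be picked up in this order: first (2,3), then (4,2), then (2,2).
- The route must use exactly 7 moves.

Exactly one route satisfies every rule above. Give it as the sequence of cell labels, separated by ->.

(1,3) -> (2,3) -> (3,3) -> (4,3) -> (4,2) -> (3,2) -> (2,2) -> (1,2)

The waypoints must appear in the order (2,3), (4,2), (2,2), with no cell reused.
Route from (1,3): 3× down (reaching (4,3)), left to (4,2), 3× up (reaching (1,2)) — 7 moves in all.
Check: order respected (1 at step 1, 2 at step 4, 3 at step 6); 7 moves as required.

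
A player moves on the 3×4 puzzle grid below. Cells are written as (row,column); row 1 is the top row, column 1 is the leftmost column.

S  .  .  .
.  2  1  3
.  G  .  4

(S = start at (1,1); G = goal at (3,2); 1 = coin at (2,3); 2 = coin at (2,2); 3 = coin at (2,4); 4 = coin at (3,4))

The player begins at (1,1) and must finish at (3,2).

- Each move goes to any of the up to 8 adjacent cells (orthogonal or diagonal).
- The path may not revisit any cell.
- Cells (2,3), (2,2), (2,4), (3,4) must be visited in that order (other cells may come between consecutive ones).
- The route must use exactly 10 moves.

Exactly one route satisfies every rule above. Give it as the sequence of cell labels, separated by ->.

(1,1) -> (2,1) -> (1,2) -> (2,3) -> (2,2) -> (1,3) -> (1,4) -> (2,4) -> (3,4) -> (3,3) -> (3,2)

The waypoints must appear in the order (2,3), (2,2), (2,4), (3,4), with no cell reused.
Route from (1,1): down 1 to (2,1), up-right 1 to (1,2), down-right 1 to (2,3), left 1 to (2,2), up-right 1 to (1,3), right 1 to (1,4), down 2 to (3,4), left 2 to (3,2) — 10 moves in all.
Check: order respected (1 at step 3, 2 at step 4, 3 at step 7, 4 at step 8); 10 moves as required.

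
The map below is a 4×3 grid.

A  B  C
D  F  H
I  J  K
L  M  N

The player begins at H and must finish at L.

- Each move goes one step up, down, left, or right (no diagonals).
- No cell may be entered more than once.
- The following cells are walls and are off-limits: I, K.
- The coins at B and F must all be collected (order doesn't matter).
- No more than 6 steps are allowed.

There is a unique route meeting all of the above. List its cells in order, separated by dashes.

H - C - B - F - J - M - L

The 6-move cap with required stops at B, F leaves no slack for detours.
Route from H: up 1 to C, left 1 to B, down 3 to M, left 1 to L — 6 moves in all.
Check: all required cells visited; 6 ≤ 6 moves.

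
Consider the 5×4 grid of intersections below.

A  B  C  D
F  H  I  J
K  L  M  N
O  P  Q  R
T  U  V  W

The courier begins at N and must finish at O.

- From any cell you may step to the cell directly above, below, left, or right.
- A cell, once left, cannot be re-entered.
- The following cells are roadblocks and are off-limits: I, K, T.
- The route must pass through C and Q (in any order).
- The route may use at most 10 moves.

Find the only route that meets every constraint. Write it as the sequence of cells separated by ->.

The 10-move cap with required stops at C, Q leaves no slack for detours.
Route from N: 2× up (reaching D), 2× left (reaching B), 2× down (reaching L), right to M, down to Q, 2× left (reaching O) — 10 moves in all.
Check: all required cells visited; 10 ≤ 10 moves.

N -> J -> D -> C -> B -> H -> L -> M -> Q -> P -> O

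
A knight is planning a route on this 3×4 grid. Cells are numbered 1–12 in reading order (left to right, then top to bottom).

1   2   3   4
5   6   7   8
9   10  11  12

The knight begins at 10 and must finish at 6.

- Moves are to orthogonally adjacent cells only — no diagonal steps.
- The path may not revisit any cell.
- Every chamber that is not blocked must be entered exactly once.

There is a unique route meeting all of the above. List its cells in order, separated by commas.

10, 9, 5, 1, 2, 3, 4, 8, 12, 11, 7, 6

Need to visit all 12 open cells exactly once, starting at 10 and ending at 6.
Cell 1 has only two open neighbours (5 and 2), so the path must pass straight through it: one of those is the cell it's entered from and the other is where it exits.
Route from 10: left 1 to 9, up 2 to 1, right 3 to 4, down 2 to 12, left 1 to 11, up 1 to 7, left 1 to 6 — 11 moves in all.
Check: all 12 open cells covered.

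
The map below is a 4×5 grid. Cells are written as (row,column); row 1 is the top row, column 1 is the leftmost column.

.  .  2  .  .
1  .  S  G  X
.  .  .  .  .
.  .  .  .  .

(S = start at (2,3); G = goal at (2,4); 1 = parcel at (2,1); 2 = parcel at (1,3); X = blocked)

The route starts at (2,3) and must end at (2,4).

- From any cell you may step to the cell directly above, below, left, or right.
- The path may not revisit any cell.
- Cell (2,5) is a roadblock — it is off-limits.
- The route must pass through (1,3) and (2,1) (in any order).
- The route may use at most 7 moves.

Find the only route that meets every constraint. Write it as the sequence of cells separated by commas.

(2,3), (2,2), (2,1), (1,1), (1,2), (1,3), (1,4), (2,4)

The budget equals the shortest possible length, so every move has to be on a shortest route through the required cells.
Route from (2,3): left 2 to (2,1), up 1 to (1,1), right 3 to (1,4), down 1 to (2,4) — 7 moves in all.
Check: all required cells visited; 7 ≤ 7 moves.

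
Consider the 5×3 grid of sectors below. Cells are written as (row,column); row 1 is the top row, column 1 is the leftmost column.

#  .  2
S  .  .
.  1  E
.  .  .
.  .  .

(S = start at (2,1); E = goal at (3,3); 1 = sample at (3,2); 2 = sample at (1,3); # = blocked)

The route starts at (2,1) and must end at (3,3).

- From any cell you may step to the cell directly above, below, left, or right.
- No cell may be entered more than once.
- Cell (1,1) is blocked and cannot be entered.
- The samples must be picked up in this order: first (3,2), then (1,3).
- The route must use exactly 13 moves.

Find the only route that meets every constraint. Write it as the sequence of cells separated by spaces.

The waypoints must appear in the order (3,2), (1,3), with no cell reused.
Route from (2,1): 3× down (reaching (5,1)), 2× right (reaching (5,3)), up to (4,3), left to (4,2), 3× up (reaching (1,2)), right to (1,3), 2× down (reaching (3,3)) — 13 moves in all.
Check: order respected (1 at step 8, 2 at step 11); 13 moves as required.

(2,1) (3,1) (4,1) (5,1) (5,2) (5,3) (4,3) (4,2) (3,2) (2,2) (1,2) (1,3) (2,3) (3,3)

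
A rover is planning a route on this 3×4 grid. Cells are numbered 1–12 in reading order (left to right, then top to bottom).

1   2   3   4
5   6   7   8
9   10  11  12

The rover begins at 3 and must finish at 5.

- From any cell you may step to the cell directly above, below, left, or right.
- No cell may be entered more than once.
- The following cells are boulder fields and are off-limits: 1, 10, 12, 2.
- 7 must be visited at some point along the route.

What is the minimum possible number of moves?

3

Any route passes through 7 somewhere between 3 and 5. Summing Manhattan distances along the two legs (3 → 7 → 5) gives a lower bound of 1 + 2 = 3 moves.
A route of 3 moves achieves this: 3 → 7 → 6 → 5.
Since 3 matches the lower bound, it is optimal.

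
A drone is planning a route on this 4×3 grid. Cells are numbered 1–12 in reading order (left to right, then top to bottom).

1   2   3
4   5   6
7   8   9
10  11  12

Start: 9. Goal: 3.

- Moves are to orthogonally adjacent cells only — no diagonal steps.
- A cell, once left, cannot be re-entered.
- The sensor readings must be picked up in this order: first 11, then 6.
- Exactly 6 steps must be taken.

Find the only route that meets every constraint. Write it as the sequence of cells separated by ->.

The waypoints must appear in the order 11, 6, with no cell reused.
Route from 9: down to 12, left to 11, 2× up (reaching 5), right to 6, up to 3 — 6 moves in all.
Check: order respected (11 at step 2, 6 at step 5); 6 moves as required.

9 -> 12 -> 11 -> 8 -> 5 -> 6 -> 3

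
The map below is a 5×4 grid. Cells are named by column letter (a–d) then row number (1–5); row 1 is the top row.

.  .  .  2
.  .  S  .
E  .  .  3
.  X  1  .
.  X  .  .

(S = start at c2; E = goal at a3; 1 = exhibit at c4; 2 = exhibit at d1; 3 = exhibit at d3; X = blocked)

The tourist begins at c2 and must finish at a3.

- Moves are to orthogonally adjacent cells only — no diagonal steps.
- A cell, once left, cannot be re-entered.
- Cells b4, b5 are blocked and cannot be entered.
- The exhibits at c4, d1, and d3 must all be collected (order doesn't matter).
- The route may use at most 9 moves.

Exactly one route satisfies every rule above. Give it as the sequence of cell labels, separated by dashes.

c2 - c1 - d1 - d2 - d3 - d4 - c4 - c3 - b3 - a3

Any route must reach c4, d1, and d3 and still end at a3 within 9 moves, so the order of the required stops is forced.
Route from c2: up to c1, right to d1, 3× down (reaching d4), left to c4, up to c3, 2× left (reaching a3) — 9 moves in all.
Check: all required cells visited; 9 ≤ 9 moves.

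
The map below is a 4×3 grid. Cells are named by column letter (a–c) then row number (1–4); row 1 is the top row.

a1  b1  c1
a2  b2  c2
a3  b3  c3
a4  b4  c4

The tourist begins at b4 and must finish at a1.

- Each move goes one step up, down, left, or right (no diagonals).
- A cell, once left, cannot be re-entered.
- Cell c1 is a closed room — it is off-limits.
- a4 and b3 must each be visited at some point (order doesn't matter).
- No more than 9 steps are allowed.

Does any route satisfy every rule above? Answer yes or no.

yes

One route that works: b4 → a4 → a3 → b3 → b2 → b1 → a1.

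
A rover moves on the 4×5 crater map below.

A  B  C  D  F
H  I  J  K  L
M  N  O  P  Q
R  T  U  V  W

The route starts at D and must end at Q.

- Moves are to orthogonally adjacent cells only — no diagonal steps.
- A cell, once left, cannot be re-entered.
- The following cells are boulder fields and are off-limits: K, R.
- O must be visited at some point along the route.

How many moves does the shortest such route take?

5

Any route passes through O somewhere between D and Q. Summing Manhattan distances along the two legs (D → O → Q) gives a lower bound of 3 + 2 = 5 moves.
A route of 5 moves achieves this: D → C → J → O → P → Q.
Since 5 matches the lower bound, it is optimal.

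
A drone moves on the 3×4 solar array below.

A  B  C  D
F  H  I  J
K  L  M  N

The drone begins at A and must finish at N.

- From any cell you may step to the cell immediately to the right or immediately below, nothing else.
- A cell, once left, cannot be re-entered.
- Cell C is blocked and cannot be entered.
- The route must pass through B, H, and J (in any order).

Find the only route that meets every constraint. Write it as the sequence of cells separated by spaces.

A B H I J N

Moves only go right or down, so the column and row indices never decrease.
Route from A: right to B, down to H, 2× right (reaching J), down to N — 5 moves in all.
Check: all required cells visited.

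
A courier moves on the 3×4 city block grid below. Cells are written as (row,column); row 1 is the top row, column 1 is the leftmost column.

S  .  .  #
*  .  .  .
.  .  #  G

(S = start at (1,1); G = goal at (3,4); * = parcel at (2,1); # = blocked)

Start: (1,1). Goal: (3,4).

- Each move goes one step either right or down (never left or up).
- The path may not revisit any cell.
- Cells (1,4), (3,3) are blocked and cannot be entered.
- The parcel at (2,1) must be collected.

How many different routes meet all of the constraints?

A right/down-only route from (1,1) to (3,4) makes exactly 2 down-moves and 3 right-moves in some order.
With no other constraints that would be C(5,2) = 10 routes.
Split at (2,1) and multiply the segment counts (each segment already excludes blocked cells): (1,1)→(2,1): 1; (2,1)→(3,4): 1; product = 1.
That gives 1 route.

1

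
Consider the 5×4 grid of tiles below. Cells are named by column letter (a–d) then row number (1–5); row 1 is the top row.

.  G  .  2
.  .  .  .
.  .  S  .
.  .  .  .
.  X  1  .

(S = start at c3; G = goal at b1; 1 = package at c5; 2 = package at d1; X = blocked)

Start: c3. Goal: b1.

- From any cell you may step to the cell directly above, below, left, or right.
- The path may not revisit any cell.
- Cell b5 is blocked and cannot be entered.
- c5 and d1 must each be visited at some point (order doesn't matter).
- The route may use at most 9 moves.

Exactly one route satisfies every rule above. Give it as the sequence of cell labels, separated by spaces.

The 9-move cap with required stops at c5, d1 leaves no slack for detours.
Route from c3: down 2 to c5, right 1 to d5, up 4 to d1, left 2 to b1 — 9 moves in all.
Check: all required cells visited; 9 ≤ 9 moves.

c3 c4 c5 d5 d4 d3 d2 d1 c1 b1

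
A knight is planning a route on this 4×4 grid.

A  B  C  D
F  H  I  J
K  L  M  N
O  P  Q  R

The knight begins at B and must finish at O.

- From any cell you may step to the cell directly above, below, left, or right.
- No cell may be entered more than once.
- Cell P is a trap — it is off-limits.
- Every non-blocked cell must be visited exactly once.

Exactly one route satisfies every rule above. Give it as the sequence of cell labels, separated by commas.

Need to visit all 15 open cells exactly once, starting at B and ending at O.
Cell Q has only two open neighbours (M and R), so the path must pass straight through it: one of those is the cell it's entered from and the other is where it exits.
Route from B: left to A, down to F, 2× right (reaching I), up to C, right to D, 3× down (reaching R), left to Q, up to M, 2× left (reaching K), down to O — 14 moves in all.
Check: all 15 open cells covered.

B, A, F, H, I, C, D, J, N, R, Q, M, L, K, O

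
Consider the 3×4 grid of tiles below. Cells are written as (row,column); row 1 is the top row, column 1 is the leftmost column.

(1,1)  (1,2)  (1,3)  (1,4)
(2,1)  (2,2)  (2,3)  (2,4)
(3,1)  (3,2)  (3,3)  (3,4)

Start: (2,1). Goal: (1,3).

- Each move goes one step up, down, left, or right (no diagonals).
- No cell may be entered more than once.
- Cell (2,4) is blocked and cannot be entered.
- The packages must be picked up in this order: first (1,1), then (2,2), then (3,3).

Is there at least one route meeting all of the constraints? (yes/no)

yes

One route that works: (2,1) → (1,1) → (1,2) → (2,2) → (3,2) → (3,3) → (2,3) → (1,3).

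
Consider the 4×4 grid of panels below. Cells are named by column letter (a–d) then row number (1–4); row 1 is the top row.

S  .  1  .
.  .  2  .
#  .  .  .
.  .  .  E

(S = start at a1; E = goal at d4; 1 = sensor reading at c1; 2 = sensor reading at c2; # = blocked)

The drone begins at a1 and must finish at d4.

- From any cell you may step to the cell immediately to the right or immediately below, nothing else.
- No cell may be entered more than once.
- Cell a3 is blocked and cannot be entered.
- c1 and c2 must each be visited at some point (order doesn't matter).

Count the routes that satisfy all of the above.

3

A right/down-only route from a1 to d4 makes exactly 3 down-moves and 3 right-moves in some order.
With no other constraints that would be C(6,3) = 20 routes.
A monotone route can only reach the required cells in the order c1, c2, so split there and multiply the segment counts (each segment already excludes blocked cells): a1→c1: 1; c1→c2: 1; c2→d4: 3; product = 3.
That gives 3 routes.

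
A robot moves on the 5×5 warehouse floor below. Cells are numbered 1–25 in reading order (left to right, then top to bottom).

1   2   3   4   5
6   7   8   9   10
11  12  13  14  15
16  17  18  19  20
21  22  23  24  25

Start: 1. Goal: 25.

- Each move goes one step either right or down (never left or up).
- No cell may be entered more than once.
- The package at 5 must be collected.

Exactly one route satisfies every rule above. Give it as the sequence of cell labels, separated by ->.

Moves only go right or down, so the column and row indices never decrease.
Route from 1: 4× right (reaching 5), 4× down (reaching 25) — 8 moves in all.
Check: all required cells visited.

1 -> 2 -> 3 -> 4 -> 5 -> 10 -> 15 -> 20 -> 25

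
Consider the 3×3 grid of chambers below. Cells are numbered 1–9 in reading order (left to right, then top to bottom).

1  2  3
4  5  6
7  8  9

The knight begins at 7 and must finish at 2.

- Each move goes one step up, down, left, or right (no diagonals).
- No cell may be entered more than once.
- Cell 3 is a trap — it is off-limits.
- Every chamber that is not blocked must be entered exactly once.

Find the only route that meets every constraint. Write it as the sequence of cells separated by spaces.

Need to visit all 8 open cells exactly once, starting at 7 and ending at 2.
Route from 7: right 2 to 9, up 1 to 6, left 2 to 4, up 1 to 1, right 1 to 2 — 7 moves in all.
Check: all 8 open cells covered.

7 8 9 6 5 4 1 2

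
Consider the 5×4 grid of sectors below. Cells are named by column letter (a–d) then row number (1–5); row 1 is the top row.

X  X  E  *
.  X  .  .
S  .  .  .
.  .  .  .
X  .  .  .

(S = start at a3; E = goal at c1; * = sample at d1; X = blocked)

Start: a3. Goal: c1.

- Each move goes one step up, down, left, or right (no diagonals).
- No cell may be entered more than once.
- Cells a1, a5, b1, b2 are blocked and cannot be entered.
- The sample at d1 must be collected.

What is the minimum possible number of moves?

Any route passes through d1 somewhere between a3 and c1. Summing Manhattan distances along the two legs (a3 → d1 → c1) gives a lower bound of 5 + 1 = 6 moves.
A route of 6 moves achieves this: a3 → b3 → c3 → c2 → d2 → d1 → c1.
Since 6 matches the lower bound, it is optimal.

6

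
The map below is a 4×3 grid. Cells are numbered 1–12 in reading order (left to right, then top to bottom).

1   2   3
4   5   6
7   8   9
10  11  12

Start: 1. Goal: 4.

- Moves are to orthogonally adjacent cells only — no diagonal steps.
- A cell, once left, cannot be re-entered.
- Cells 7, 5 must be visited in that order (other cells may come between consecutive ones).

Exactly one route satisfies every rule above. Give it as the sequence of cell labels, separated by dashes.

1 - 2 - 3 - 6 - 9 - 12 - 11 - 10 - 7 - 8 - 5 - 4

The waypoints must appear in the order 7, 5, with no cell reused.
Route from 1: 2× right (reaching 3), 3× down (reaching 12), 2× left (reaching 10), up to 7, right to 8, up to 5, left to 4 — 11 moves in all.
Check: order respected (7 at step 8, 5 at step 10).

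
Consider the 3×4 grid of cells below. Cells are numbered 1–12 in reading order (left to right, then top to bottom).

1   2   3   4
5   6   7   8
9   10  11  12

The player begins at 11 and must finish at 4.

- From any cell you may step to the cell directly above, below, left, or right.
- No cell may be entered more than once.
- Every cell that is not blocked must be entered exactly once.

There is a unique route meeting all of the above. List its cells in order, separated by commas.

11, 12, 8, 7, 6, 10, 9, 5, 1, 2, 3, 4

Need to visit all 12 open cells exactly once, starting at 11 and ending at 4.
Cell 12 has only two open neighbours (8 and 11), so the path must pass straight through it: one of those is the cell it's entered from and the other is where it exits.
Route from 11: right to 12, up to 8, 2× left (reaching 6), down to 10, left to 9, 2× up (reaching 1), 3× right (reaching 4) — 11 moves in all.
Check: all 12 open cells covered.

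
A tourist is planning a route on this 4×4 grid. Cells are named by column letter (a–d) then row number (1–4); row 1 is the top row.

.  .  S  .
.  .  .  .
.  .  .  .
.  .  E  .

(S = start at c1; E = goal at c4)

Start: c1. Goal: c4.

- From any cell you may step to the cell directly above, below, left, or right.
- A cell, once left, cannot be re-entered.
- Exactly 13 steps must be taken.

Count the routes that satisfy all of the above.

15

Need simple routes of exactly 13 moves from c1 to c4 (Manhattan distance 3, so 5 moves are spent on a detour and 5 undoing it).
Branch systematically from the start, pruning whenever the remaining move budget drops below the Manhattan distance to c4 or differs from it in parity. Grouping the completions by first move — via c2: 2; via b1: 6; via d1: 7 — and summing: 2 + 6 + 7 = 15.
That gives 15 routes.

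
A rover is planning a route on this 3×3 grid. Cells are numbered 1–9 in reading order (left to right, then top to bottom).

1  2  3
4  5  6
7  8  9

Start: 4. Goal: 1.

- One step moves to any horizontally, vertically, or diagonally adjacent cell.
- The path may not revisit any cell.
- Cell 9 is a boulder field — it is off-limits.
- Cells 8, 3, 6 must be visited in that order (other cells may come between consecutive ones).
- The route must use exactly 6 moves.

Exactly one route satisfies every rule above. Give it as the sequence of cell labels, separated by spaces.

The waypoints must appear in the order 8, 3, 6, with no cell reused.
Route from 4: down-right 1 to 8, up 1 to 5, up-right 1 to 3, down 1 to 6, up-left 1 to 2, left 1 to 1 — 6 moves in all.
Check: order respected (8 at step 1, 3 at step 3, 6 at step 4); 6 moves as required.

4 8 5 3 6 2 1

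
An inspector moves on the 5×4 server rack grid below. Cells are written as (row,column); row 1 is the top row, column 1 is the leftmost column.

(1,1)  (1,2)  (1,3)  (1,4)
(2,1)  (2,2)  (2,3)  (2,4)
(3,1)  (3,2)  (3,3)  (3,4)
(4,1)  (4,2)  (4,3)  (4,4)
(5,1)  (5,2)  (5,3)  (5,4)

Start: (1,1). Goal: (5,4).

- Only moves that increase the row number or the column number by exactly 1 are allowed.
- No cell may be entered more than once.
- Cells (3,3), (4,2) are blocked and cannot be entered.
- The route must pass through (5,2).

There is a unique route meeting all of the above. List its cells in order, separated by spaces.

Moves only go right or down, so the column and row indices never decrease.
Route from (1,1): 4× down (reaching (5,1)), 3× right (reaching (5,4)) — 7 moves in all.
Check: all required cells visited.

(1,1) (2,1) (3,1) (4,1) (5,1) (5,2) (5,3) (5,4)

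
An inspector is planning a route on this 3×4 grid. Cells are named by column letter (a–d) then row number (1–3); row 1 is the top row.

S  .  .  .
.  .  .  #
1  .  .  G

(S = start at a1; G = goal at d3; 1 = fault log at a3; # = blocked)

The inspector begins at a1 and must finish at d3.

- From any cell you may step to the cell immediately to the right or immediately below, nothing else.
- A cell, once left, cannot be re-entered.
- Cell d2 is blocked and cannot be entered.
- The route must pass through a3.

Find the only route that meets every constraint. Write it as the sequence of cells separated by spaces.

a1 a2 a3 b3 c3 d3

Moves only go right or down, so the column and row indices never decrease.
Route from a1: down 2 to a3, right 3 to d3 — 5 moves in all.
Check: all required cells visited.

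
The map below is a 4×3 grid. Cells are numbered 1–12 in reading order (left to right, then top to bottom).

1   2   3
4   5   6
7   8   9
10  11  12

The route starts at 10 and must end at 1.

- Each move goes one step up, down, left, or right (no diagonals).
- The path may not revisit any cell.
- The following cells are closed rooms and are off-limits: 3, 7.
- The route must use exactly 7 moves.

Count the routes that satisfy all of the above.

Need simple routes of exactly 7 moves from 10 to 1 (Manhattan distance 3, so 2 moves are spent on a detour and 2 undoing it).
Enumerating: 10 11 8 9 6 5 2 1 | 10 11 8 9 6 5 4 1 | 10 11 12 9 6 5 2 1 | 10 11 12 9 6 5 4 1 | 10 11 12 9 8 5 2 1 | 10 11 12 9 8 5 4 1.
That gives 6 routes.

6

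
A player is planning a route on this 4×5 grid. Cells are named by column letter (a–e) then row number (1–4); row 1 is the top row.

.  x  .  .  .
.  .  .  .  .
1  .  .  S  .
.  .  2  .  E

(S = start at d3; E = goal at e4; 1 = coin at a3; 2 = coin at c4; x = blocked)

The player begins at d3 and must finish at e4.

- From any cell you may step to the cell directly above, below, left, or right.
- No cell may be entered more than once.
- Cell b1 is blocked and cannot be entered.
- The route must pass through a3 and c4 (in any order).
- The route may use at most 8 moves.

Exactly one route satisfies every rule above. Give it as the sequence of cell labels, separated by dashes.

d3 - c3 - b3 - a3 - a4 - b4 - c4 - d4 - e4

Any route must reach a3 and c4 and still end at e4 within 8 moves, so the order of the required stops is forced.
Route from d3: left 3 to a3, down 1 to a4, right 4 to e4 — 8 moves in all.
Check: all required cells visited; 8 ≤ 8 moves.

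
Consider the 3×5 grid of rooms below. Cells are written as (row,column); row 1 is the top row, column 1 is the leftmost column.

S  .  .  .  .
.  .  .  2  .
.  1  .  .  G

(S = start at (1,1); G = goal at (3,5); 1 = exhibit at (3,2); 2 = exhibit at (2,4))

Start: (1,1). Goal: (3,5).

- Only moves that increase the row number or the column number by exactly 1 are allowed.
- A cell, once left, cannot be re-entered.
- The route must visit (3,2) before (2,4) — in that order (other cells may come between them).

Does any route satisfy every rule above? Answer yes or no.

no

(2,4) lies above (3,2), so going from (3,2) to (2,4) would need an upward move — but moves only go right/down, so (3,2) cannot be visited before (2,4).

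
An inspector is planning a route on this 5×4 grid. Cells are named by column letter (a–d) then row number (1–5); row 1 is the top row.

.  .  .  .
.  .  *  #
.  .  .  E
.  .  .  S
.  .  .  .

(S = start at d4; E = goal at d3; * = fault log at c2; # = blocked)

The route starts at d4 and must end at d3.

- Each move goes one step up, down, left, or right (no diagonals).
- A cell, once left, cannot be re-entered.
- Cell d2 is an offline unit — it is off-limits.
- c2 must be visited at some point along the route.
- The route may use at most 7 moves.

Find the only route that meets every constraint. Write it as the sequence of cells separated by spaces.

d4 c4 b4 b3 b2 c2 c3 d3

The budget equals the shortest possible length, so every move has to be on a shortest route through the required cells.
Route from d4: 2× left (reaching b4), 2× up (reaching b2), right to c2, down to c3, right to d3 — 7 moves in all.
Check: all required cells visited; 7 ≤ 7 moves.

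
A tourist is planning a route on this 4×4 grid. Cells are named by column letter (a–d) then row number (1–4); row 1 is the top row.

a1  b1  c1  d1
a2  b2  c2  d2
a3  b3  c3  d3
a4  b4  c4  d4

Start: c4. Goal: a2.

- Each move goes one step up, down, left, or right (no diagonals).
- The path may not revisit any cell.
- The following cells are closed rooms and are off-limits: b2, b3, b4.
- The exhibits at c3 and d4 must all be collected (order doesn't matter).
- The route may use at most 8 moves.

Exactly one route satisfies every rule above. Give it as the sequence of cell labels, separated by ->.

c4 -> d4 -> d3 -> c3 -> c2 -> c1 -> b1 -> a1 -> a2

The budget equals the shortest possible length, so every move has to be on a shortest route through the required cells.
Route from c4: right to d4, up to d3, left to c3, 2× up (reaching c1), 2× left (reaching a1), down to a2 — 8 moves in all.
Check: all required cells visited; 8 ≤ 8 moves.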